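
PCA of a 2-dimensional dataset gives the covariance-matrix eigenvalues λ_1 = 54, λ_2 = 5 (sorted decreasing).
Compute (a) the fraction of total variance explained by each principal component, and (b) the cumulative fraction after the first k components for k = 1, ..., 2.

Step 1 — total variance = trace(Sigma) = Σ λ_i = 54 + 5 = 59.

Step 2 — fraction explained by component i = λ_i / Σ λ:
  PC1: 54/59 = 0.9153
  PC2: 5/59 = 0.0847

Step 3 — cumulative fraction after k components = (λ_1 + ... + λ_k) / Σ λ:
  k = 1: 54/59 = 0.9153
  k = 2: (54 + 5)/59 = 59/59 = 1

Summary (fraction, with percent):

explained: PC1 0.9153 (91.53%), PC2 0.0847 (8.47%);  cumulative: 0.9153, 1


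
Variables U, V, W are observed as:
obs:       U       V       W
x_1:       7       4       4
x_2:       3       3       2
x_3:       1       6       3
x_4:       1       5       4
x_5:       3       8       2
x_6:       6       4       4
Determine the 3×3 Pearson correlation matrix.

Step 1 — column means:
  mean(U) = (7 + 3 + 1 + 1 + 3 + 6) / 6 = 21/6 = 3.5
  mean(V) = (4 + 3 + 6 + 5 + 8 + 4) / 6 = 30/6 = 5
  mean(W) = (4 + 2 + 3 + 4 + 2 + 4) / 6 = 19/6 = 3.1667

Step 2 — sample variances and covariances s[i,j] = (1/(n-1)) · Σ_k (x_{k,i} - mean_i) · (x_{k,j} - mean_j), with n-1 = 5:
  s[U,U] = ((3.5)·(3.5) + (-0.5)·(-0.5) + (-2.5)·(-2.5) + (-2.5)·(-2.5) + (-0.5)·(-0.5) + (2.5)·(2.5)) / 5 = 31.5/5 = 6.3
  s[U,V] = ((3.5)·(-1) + (-0.5)·(-2) + (-2.5)·(1) + (-2.5)·(0) + (-0.5)·(3) + (2.5)·(-1)) / 5 = -9/5 = -1.8
  s[U,W] = ((3.5)·(0.8333) + (-0.5)·(-1.1667) + (-2.5)·(-0.1667) + (-2.5)·(0.8333) + (-0.5)·(-1.1667) + (2.5)·(0.8333)) / 5 = 4.5/5 = 0.9
  s[V,V] = ((-1)·(-1) + (-2)·(-2) + (1)·(1) + (0)·(0) + (3)·(3) + (-1)·(-1)) / 5 = 16/5 = 3.2
  s[V,W] = ((-1)·(0.8333) + (-2)·(-1.1667) + (1)·(-0.1667) + (0)·(0.8333) + (3)·(-1.1667) + (-1)·(0.8333)) / 5 = -3/5 = -0.6
  s[W,W] = ((0.8333)·(0.8333) + (-1.1667)·(-1.1667) + (-0.1667)·(-0.1667) + (0.8333)·(0.8333) + (-1.1667)·(-1.1667) + (0.8333)·(0.8333)) / 5 = 4.8333/5 = 0.9667
  Sample standard deviations s_i = √(s[i,i]):
  s(U) = √(6.3) = 2.51
  s(V) = √(3.2) = 1.7889
  s(W) = √(0.9667) = 0.9832

Step 3 — r_{ij} = s_{ij} / (s_i · s_j):
  r[U,U] = 1 (diagonal).
  r[U,V] = -1.8 / (2.51 · 1.7889) = -1.8 / 4.49 = -0.4009
  r[U,W] = 0.9 / (2.51 · 0.9832) = 0.9 / 2.4678 = 0.3647
  r[V,V] = 1 (diagonal).
  r[V,W] = -0.6 / (1.7889 · 0.9832) = -0.6 / 1.7588 = -0.3411
  r[W,W] = 1 (diagonal).

R is symmetric with unit diagonal. Assembling:

R = [[1, -0.4009, 0.3647],
 [-0.4009, 1, -0.3411],
 [0.3647, -0.3411, 1]]


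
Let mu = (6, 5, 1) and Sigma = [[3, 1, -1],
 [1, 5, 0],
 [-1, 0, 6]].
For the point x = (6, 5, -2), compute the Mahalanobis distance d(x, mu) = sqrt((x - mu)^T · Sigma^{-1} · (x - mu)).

Step 1 — centre the observation: (x - mu) = (0, 0, -3).

Step 2 — invert Sigma (cofactor / det for 3×3, or solve directly):
  Sigma^{-1} = [[0.3797, -0.0759, 0.0633],
 [-0.0759, 0.2152, -0.0127],
 [0.0633, -0.0127, 0.1772]].

Step 3 — form the quadratic (x - mu)^T · Sigma^{-1} · (x - mu):
  Sigma^{-1} · (x - mu) = (-0.1899, 0.038, -0.5316).
  (x - mu)^T · [Sigma^{-1} · (x - mu)] = (0)·(-0.1899) + (0)·(0.038) + (-3)·(-0.5316) = 1.5949.

Step 4 — take square root: d = √(1.5949) ≈ 1.2629.

d(x, mu) = √(1.5949) ≈ 1.2629


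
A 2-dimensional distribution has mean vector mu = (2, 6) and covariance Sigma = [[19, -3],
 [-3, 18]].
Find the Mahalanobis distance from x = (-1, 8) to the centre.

Step 1 — centre the observation: (x - mu) = (-3, 2).

Step 2 — invert Sigma. det(Sigma) = 19·18 - (-3)² = 333.
  Sigma^{-1} = (1/det) · [[d, -b], [-b, a]] = [[0.0541, 0.009],
 [0.009, 0.0571]].

Step 3 — form the quadratic (x - mu)^T · Sigma^{-1} · (x - mu):
  Sigma^{-1} · (x - mu) = (-0.1441, 0.0871).
  (x - mu)^T · [Sigma^{-1} · (x - mu)] = (-3)·(-0.1441) + (2)·(0.0871) = 0.6066.

Step 4 — take square root: d = √(0.6066) ≈ 0.7788.

d(x, mu) = √(0.6066) ≈ 0.7788


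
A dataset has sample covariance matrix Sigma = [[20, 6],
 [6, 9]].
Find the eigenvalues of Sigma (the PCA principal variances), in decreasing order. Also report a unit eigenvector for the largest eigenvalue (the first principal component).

Step 1 — characteristic polynomial of 2×2 Sigma:
  det(Sigma - λI) = λ² - trace · λ + det = 0.
  trace = 20 + 9 = 29, det = 20·9 - (6)² = 144.
Step 2 — discriminant:
  Δ = trace² - 4·det = 841 - 576 = 265.
Step 3 — eigenvalues:
  λ = (trace ± √Δ)/2 = (29 ± 16.2788)/2,
  λ_1 = 22.6394,  λ_2 = 6.3606.

Step 4 — unit eigenvector for λ_1: solve (Sigma - λ_1 I)v = 0. First row:
  (20 - 22.6394)·v_x + (6)·v_y = 0, i.e. (-2.6394)·v_x + (6)·v_y = 0,
  so v ∝ (b, λ_1 - a) = (6, 2.6394) = u.
  ||u|| = √((6)² + (2.6394)²) = √(42.9665) ≈ 6.5549,
  v_1 = u/||u|| ≈ (0.9153, 0.4027) (||v_1|| = 1).

λ_1 = 22.6394,  λ_2 = 6.3606;  v_1 ≈ (0.9153, 0.4027)


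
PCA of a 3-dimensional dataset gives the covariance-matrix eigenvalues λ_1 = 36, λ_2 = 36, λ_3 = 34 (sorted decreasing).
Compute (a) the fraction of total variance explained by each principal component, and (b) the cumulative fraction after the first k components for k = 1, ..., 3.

Step 1 — total variance = trace(Sigma) = Σ λ_i = 36 + 36 + 34 = 106.

Step 2 — fraction explained by component i = λ_i / Σ λ:
  PC1: 36/106 = 0.3396
  PC2: 36/106 = 0.3396
  PC3: 34/106 = 0.3208

Step 3 — cumulative fraction after k components = (λ_1 + ... + λ_k) / Σ λ:
  k = 1: 36/106 = 0.3396
  k = 2: (36 + 36)/106 = 72/106 = 0.6792
  k = 3: (36 + 36 + 34)/106 = 106/106 = 1

Summary (fraction, with percent):

explained: PC1 0.3396 (33.96%), PC2 0.3396 (33.96%), PC3 0.3208 (32.08%);  cumulative: 0.3396, 0.6792, 1


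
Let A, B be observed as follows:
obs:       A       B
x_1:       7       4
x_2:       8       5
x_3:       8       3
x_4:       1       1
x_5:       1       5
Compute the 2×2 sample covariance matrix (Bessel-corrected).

Step 1 — column means:
  mean(A) = (7 + 8 + 8 + 1 + 1) / 5 = 25/5 = 5
  mean(B) = (4 + 5 + 3 + 1 + 5) / 5 = 18/5 = 3.6

Step 2 — sample covariance S[i,j] = (1/(n-1)) · Σ_k (x_{k,i} - mean_i) · (x_{k,j} - mean_j), with n-1 = 4.
  S[A,A] = ((2)·(2) + (3)·(3) + (3)·(3) + (-4)·(-4) + (-4)·(-4)) / 4 = 54/4 = 13.5
  S[A,B] = ((2)·(0.4) + (3)·(1.4) + (3)·(-0.6) + (-4)·(-2.6) + (-4)·(1.4)) / 4 = 8/4 = 2
  S[B,B] = ((0.4)·(0.4) + (1.4)·(1.4) + (-0.6)·(-0.6) + (-2.6)·(-2.6) + (1.4)·(1.4)) / 4 = 11.2/4 = 2.8

S is symmetric (S[j,i] = S[i,j]). Assembling:

S = [[13.5, 2],
 [2, 2.8]]


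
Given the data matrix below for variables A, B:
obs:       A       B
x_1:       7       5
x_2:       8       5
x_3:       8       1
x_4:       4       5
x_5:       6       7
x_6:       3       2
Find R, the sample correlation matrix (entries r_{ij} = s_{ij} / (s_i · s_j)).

Step 1 — column means:
  mean(A) = (7 + 8 + 8 + 4 + 6 + 3) / 6 = 36/6 = 6
  mean(B) = (5 + 5 + 1 + 5 + 7 + 2) / 6 = 25/6 = 4.1667

Step 2 — sample variances and covariances s[i,j] = (1/(n-1)) · Σ_k (x_{k,i} - mean_i) · (x_{k,j} - mean_j), with n-1 = 5:
  s[A,A] = ((1)·(1) + (2)·(2) + (2)·(2) + (-2)·(-2) + (0)·(0) + (-3)·(-3)) / 5 = 22/5 = 4.4
  s[A,B] = ((1)·(0.8333) + (2)·(0.8333) + (2)·(-3.1667) + (-2)·(0.8333) + (0)·(2.8333) + (-3)·(-2.1667)) / 5 = 1/5 = 0.2
  s[B,B] = ((0.8333)·(0.8333) + (0.8333)·(0.8333) + (-3.1667)·(-3.1667) + (0.8333)·(0.8333) + (2.8333)·(2.8333) + (-2.1667)·(-2.1667)) / 5 = 24.8333/5 = 4.9667
  Sample standard deviations s_i = √(s[i,i]):
  s(A) = √(4.4) = 2.0976
  s(B) = √(4.9667) = 2.2286

Step 3 — r_{ij} = s_{ij} / (s_i · s_j):
  r[A,A] = 1 (diagonal).
  r[A,B] = 0.2 / (2.0976 · 2.2286) = 0.2 / 4.6748 = 0.0428
  r[B,B] = 1 (diagonal).

R is symmetric with unit diagonal. Assembling:

R = [[1, 0.0428],
 [0.0428, 1]]


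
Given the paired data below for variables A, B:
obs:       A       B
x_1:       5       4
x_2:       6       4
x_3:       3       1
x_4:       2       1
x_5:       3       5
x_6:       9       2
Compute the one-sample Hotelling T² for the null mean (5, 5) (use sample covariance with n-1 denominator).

Step 1 — sample mean vector:
  mean(A) = (5 + 6 + 3 + 2 + 3 + 9) / 6 = 28/6 = 4.6667
  mean(B) = (4 + 4 + 1 + 1 + 5 + 2) / 6 = 17/6 = 2.8333
  x̄ = (4.6667, 2.8333),  deviation x̄ - mu_0 = (4.6667, 2.8333) - (5, 5) = (-0.3333, -2.1667).

Step 2 — sample covariance matrix, S[i,j] = (1/(n-1)) · Σ_k (x_{k,i} - mean_i) · (x_{k,j} - mean_j), divisor n-1 = 5:
  S[A,A] = ((0.3333)·(0.3333) + (1.3333)·(1.3333) + (-1.6667)·(-1.6667) + (-2.6667)·(-2.6667) + (-1.6667)·(-1.6667) + (4.3333)·(4.3333)) / 5 = 33.3333/5 = 6.6667
  S[A,B] = ((0.3333)·(1.1667) + (1.3333)·(1.1667) + (-1.6667)·(-1.8333) + (-2.6667)·(-1.8333) + (-1.6667)·(2.1667) + (4.3333)·(-0.8333)) / 5 = 2.6667/5 = 0.5333
  S[B,B] = ((1.1667)·(1.1667) + (1.1667)·(1.1667) + (-1.8333)·(-1.8333) + (-1.8333)·(-1.8333) + (2.1667)·(2.1667) + (-0.8333)·(-0.8333)) / 5 = 14.8333/5 = 2.9667
  S = [[6.6667, 0.5333],
 [0.5333, 2.9667]].

Step 3 — invert S. det(S) = 6.6667·2.9667 - (0.5333)² = 19.4933.
  S^{-1} = (1/det) · [[d, -b], [-b, a]] = [[0.1522, -0.0274],
 [-0.0274, 0.342]].

Step 4 — quadratic form (x̄ - mu_0)^T · S^{-1} · (x̄ - mu_0):
  S^{-1} · (x̄ - mu_0) = (0.0085, -0.7319),
  (x̄ - mu_0)^T · [...] = (-0.3333)·(0.0085) + (-2.1667)·(-0.7319) = 1.5829.

Step 5 — scale by n: T² = 6 · 1.5829 = 9.4973.

T² ≈ 9.4973


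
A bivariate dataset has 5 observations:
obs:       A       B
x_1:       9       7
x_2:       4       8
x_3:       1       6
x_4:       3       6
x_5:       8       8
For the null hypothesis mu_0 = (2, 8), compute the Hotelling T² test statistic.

Step 1 — sample mean vector:
  mean(A) = (9 + 4 + 1 + 3 + 8) / 5 = 25/5 = 5
  mean(B) = (7 + 8 + 6 + 6 + 8) / 5 = 35/5 = 7
  x̄ = (5, 7),  deviation x̄ - mu_0 = (5, 7) - (2, 8) = (3, -1).

Step 2 — sample covariance matrix, S[i,j] = (1/(n-1)) · Σ_k (x_{k,i} - mean_i) · (x_{k,j} - mean_j), divisor n-1 = 4:
  S[A,A] = ((4)·(4) + (-1)·(-1) + (-4)·(-4) + (-2)·(-2) + (3)·(3)) / 4 = 46/4 = 11.5
  S[A,B] = ((4)·(0) + (-1)·(1) + (-4)·(-1) + (-2)·(-1) + (3)·(1)) / 4 = 8/4 = 2
  S[B,B] = ((0)·(0) + (1)·(1) + (-1)·(-1) + (-1)·(-1) + (1)·(1)) / 4 = 4/4 = 1
  S = [[11.5, 2],
 [2, 1]].

Step 3 — invert S. det(S) = 11.5·1 - (2)² = 7.5.
  S^{-1} = (1/det) · [[d, -b], [-b, a]] = [[0.1333, -0.2667],
 [-0.2667, 1.5333]].

Step 4 — quadratic form (x̄ - mu_0)^T · S^{-1} · (x̄ - mu_0):
  S^{-1} · (x̄ - mu_0) = (0.6667, -2.3333),
  (x̄ - mu_0)^T · [...] = (3)·(0.6667) + (-1)·(-2.3333) = 4.3333.

Step 5 — scale by n: T² = 5 · 4.3333 = 21.6667.

T² ≈ 21.6667


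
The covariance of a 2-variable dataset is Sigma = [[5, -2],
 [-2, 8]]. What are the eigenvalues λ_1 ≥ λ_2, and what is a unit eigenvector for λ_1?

Step 1 — characteristic polynomial of 2×2 Sigma:
  det(Sigma - λI) = λ² - trace · λ + det = 0.
  trace = 5 + 8 = 13, det = 5·8 - (-2)² = 36.
Step 2 — discriminant:
  Δ = trace² - 4·det = 169 - 144 = 25.
Step 3 — eigenvalues:
  λ = (trace ± √Δ)/2 = (13 ± 5)/2,
  λ_1 = 9,  λ_2 = 4.

Step 4 — unit eigenvector for λ_1: solve (Sigma - λ_1 I)v = 0. First row:
  (5 - 9)·v_x + (-2)·v_y = 0, i.e. (-4)·v_x + (-2)·v_y = 0,
  so v ∝ (b, λ_1 - a) = (-2, 4); multiply by -1 so the first entry is positive: u = (2, -4).
  ||u|| = √((2)² + (-4)²) = √(20) ≈ 4.4721,
  v_1 = u/||u|| ≈ (0.4472, -0.8944) (||v_1|| = 1).

λ_1 = 9,  λ_2 = 4;  v_1 ≈ (0.4472, -0.8944)


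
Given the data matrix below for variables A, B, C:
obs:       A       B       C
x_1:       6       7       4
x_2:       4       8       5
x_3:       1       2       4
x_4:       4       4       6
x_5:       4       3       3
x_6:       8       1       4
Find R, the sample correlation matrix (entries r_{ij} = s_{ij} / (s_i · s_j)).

Step 1 — column means:
  mean(A) = (6 + 4 + 1 + 4 + 4 + 8) / 6 = 27/6 = 4.5
  mean(B) = (7 + 8 + 2 + 4 + 3 + 1) / 6 = 25/6 = 4.1667
  mean(C) = (4 + 5 + 4 + 6 + 3 + 4) / 6 = 26/6 = 4.3333

Step 2 — sample variances and covariances s[i,j] = (1/(n-1)) · Σ_k (x_{k,i} - mean_i) · (x_{k,j} - mean_j), with n-1 = 5:
  s[A,A] = ((1.5)·(1.5) + (-0.5)·(-0.5) + (-3.5)·(-3.5) + (-0.5)·(-0.5) + (-0.5)·(-0.5) + (3.5)·(3.5)) / 5 = 27.5/5 = 5.5
  s[A,B] = ((1.5)·(2.8333) + (-0.5)·(3.8333) + (-3.5)·(-2.1667) + (-0.5)·(-0.1667) + (-0.5)·(-1.1667) + (3.5)·(-3.1667)) / 5 = -0.5/5 = -0.1
  s[A,C] = ((1.5)·(-0.3333) + (-0.5)·(0.6667) + (-3.5)·(-0.3333) + (-0.5)·(1.6667) + (-0.5)·(-1.3333) + (3.5)·(-0.3333)) / 5 = -1/5 = -0.2
  s[B,B] = ((2.8333)·(2.8333) + (3.8333)·(3.8333) + (-2.1667)·(-2.1667) + (-0.1667)·(-0.1667) + (-1.1667)·(-1.1667) + (-3.1667)·(-3.1667)) / 5 = 38.8333/5 = 7.7667
  s[B,C] = ((2.8333)·(-0.3333) + (3.8333)·(0.6667) + (-2.1667)·(-0.3333) + (-0.1667)·(1.6667) + (-1.1667)·(-1.3333) + (-3.1667)·(-0.3333)) / 5 = 4.6667/5 = 0.9333
  s[C,C] = ((-0.3333)·(-0.3333) + (0.6667)·(0.6667) + (-0.3333)·(-0.3333) + (1.6667)·(1.6667) + (-1.3333)·(-1.3333) + (-0.3333)·(-0.3333)) / 5 = 5.3333/5 = 1.0667
  Sample standard deviations s_i = √(s[i,i]):
  s(A) = √(5.5) = 2.3452
  s(B) = √(7.7667) = 2.7869
  s(C) = √(1.0667) = 1.0328

Step 3 — r_{ij} = s_{ij} / (s_i · s_j):
  r[A,A] = 1 (diagonal).
  r[A,B] = -0.1 / (2.3452 · 2.7869) = -0.1 / 6.5358 = -0.0153
  r[A,C] = -0.2 / (2.3452 · 1.0328) = -0.2 / 2.4221 = -0.0826
  r[B,B] = 1 (diagonal).
  r[B,C] = 0.9333 / (2.7869 · 1.0328) = 0.9333 / 2.8783 = 0.3243
  r[C,C] = 1 (diagonal).

R is symmetric with unit diagonal. Assembling:

R = [[1, -0.0153, -0.0826],
 [-0.0153, 1, 0.3243],
 [-0.0826, 0.3243, 1]]


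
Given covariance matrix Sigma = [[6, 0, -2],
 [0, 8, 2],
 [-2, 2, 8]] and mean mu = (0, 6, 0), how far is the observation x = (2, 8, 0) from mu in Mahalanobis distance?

Step 1 — centre the observation: (x - mu) = (2, 2, 0).

Step 2 — invert Sigma (cofactor / det for 3×3, or solve directly):
  Sigma^{-1} = [[0.1829, -0.0122, 0.0488],
 [-0.0122, 0.1341, -0.0366],
 [0.0488, -0.0366, 0.1463]].

Step 3 — form the quadratic (x - mu)^T · Sigma^{-1} · (x - mu):
  Sigma^{-1} · (x - mu) = (0.3415, 0.2439, 0.0244).
  (x - mu)^T · [Sigma^{-1} · (x - mu)] = (2)·(0.3415) + (2)·(0.2439) + (0)·(0.0244) = 1.1707.

Step 4 — take square root: d = √(1.1707) ≈ 1.082.

d(x, mu) = √(1.1707) ≈ 1.082


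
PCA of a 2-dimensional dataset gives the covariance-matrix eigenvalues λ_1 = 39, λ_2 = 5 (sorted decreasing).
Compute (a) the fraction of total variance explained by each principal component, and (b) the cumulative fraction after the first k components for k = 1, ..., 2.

Step 1 — total variance = trace(Sigma) = Σ λ_i = 39 + 5 = 44.

Step 2 — fraction explained by component i = λ_i / Σ λ:
  PC1: 39/44 = 0.8864
  PC2: 5/44 = 0.1136

Step 3 — cumulative fraction after k components = (λ_1 + ... + λ_k) / Σ λ:
  k = 1: 39/44 = 0.8864
  k = 2: (39 + 5)/44 = 44/44 = 1

Summary (fraction, with percent):

explained: PC1 0.8864 (88.64%), PC2 0.1136 (11.36%);  cumulative: 0.8864, 1


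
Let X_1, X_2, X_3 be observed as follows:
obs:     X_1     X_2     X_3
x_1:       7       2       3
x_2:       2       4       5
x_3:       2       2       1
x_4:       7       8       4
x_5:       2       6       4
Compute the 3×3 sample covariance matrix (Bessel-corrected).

Step 1 — column means:
  mean(X_1) = (7 + 2 + 2 + 7 + 2) / 5 = 20/5 = 4
  mean(X_2) = (2 + 4 + 2 + 8 + 6) / 5 = 22/5 = 4.4
  mean(X_3) = (3 + 5 + 1 + 4 + 4) / 5 = 17/5 = 3.4

Step 2 — sample covariance S[i,j] = (1/(n-1)) · Σ_k (x_{k,i} - mean_i) · (x_{k,j} - mean_j), with n-1 = 4.
  S[X_1,X_1] = ((3)·(3) + (-2)·(-2) + (-2)·(-2) + (3)·(3) + (-2)·(-2)) / 4 = 30/4 = 7.5
  S[X_1,X_2] = ((3)·(-2.4) + (-2)·(-0.4) + (-2)·(-2.4) + (3)·(3.6) + (-2)·(1.6)) / 4 = 6/4 = 1.5
  S[X_1,X_3] = ((3)·(-0.4) + (-2)·(1.6) + (-2)·(-2.4) + (3)·(0.6) + (-2)·(0.6)) / 4 = 1/4 = 0.25
  S[X_2,X_2] = ((-2.4)·(-2.4) + (-0.4)·(-0.4) + (-2.4)·(-2.4) + (3.6)·(3.6) + (1.6)·(1.6)) / 4 = 27.2/4 = 6.8
  S[X_2,X_3] = ((-2.4)·(-0.4) + (-0.4)·(1.6) + (-2.4)·(-2.4) + (3.6)·(0.6) + (1.6)·(0.6)) / 4 = 9.2/4 = 2.3
  S[X_3,X_3] = ((-0.4)·(-0.4) + (1.6)·(1.6) + (-2.4)·(-2.4) + (0.6)·(0.6) + (0.6)·(0.6)) / 4 = 9.2/4 = 2.3

S is symmetric (S[j,i] = S[i,j]). Assembling:

S = [[7.5, 1.5, 0.25],
 [1.5, 6.8, 2.3],
 [0.25, 2.3, 2.3]]


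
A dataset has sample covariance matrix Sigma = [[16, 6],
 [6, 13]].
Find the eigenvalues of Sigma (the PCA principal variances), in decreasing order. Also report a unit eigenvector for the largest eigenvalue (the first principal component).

Step 1 — characteristic polynomial of 2×2 Sigma:
  det(Sigma - λI) = λ² - trace · λ + det = 0.
  trace = 16 + 13 = 29, det = 16·13 - (6)² = 172.
Step 2 — discriminant:
  Δ = trace² - 4·det = 841 - 688 = 153.
Step 3 — eigenvalues:
  λ = (trace ± √Δ)/2 = (29 ± 12.3693)/2,
  λ_1 = 20.6847,  λ_2 = 8.3153.

Step 4 — unit eigenvector for λ_1: solve (Sigma - λ_1 I)v = 0. First row:
  (16 - 20.6847)·v_x + (6)·v_y = 0, i.e. (-4.6847)·v_x + (6)·v_y = 0,
  so v ∝ (b, λ_1 - a) = (6, 4.6847) = u.
  ||u|| = √((6)² + (4.6847)²) = √(57.946) ≈ 7.6122,
  v_1 = u/||u|| ≈ (0.7882, 0.6154) (||v_1|| = 1).

λ_1 = 20.6847,  λ_2 = 8.3153;  v_1 ≈ (0.7882, 0.6154)


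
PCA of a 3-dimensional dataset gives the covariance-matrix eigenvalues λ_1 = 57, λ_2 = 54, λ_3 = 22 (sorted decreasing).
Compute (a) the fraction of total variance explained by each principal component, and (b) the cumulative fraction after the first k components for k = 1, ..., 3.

Step 1 — total variance = trace(Sigma) = Σ λ_i = 57 + 54 + 22 = 133.

Step 2 — fraction explained by component i = λ_i / Σ λ:
  PC1: 57/133 = 0.4286
  PC2: 54/133 = 0.406
  PC3: 22/133 = 0.1654

Step 3 — cumulative fraction after k components = (λ_1 + ... + λ_k) / Σ λ:
  k = 1: 57/133 = 0.4286
  k = 2: (57 + 54)/133 = 111/133 = 0.8346
  k = 3: (57 + 54 + 22)/133 = 133/133 = 1

Summary (fraction, with percent):

explained: PC1 0.4286 (42.86%), PC2 0.406 (40.6%), PC3 0.1654 (16.54%);  cumulative: 0.4286, 0.8346, 1


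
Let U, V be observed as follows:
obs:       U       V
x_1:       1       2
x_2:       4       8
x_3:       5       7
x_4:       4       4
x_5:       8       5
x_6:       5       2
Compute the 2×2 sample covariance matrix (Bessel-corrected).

Step 1 — column means:
  mean(U) = (1 + 4 + 5 + 4 + 8 + 5) / 6 = 27/6 = 4.5
  mean(V) = (2 + 8 + 7 + 4 + 5 + 2) / 6 = 28/6 = 4.6667

Step 2 — sample covariance S[i,j] = (1/(n-1)) · Σ_k (x_{k,i} - mean_i) · (x_{k,j} - mean_j), with n-1 = 5.
  S[U,U] = ((-3.5)·(-3.5) + (-0.5)·(-0.5) + (0.5)·(0.5) + (-0.5)·(-0.5) + (3.5)·(3.5) + (0.5)·(0.5)) / 5 = 25.5/5 = 5.1
  S[U,V] = ((-3.5)·(-2.6667) + (-0.5)·(3.3333) + (0.5)·(2.3333) + (-0.5)·(-0.6667) + (3.5)·(0.3333) + (0.5)·(-2.6667)) / 5 = 9/5 = 1.8
  S[V,V] = ((-2.6667)·(-2.6667) + (3.3333)·(3.3333) + (2.3333)·(2.3333) + (-0.6667)·(-0.6667) + (0.3333)·(0.3333) + (-2.6667)·(-2.6667)) / 5 = 31.3333/5 = 6.2667

S is symmetric (S[j,i] = S[i,j]). Assembling:

S = [[5.1, 1.8],
 [1.8, 6.2667]]


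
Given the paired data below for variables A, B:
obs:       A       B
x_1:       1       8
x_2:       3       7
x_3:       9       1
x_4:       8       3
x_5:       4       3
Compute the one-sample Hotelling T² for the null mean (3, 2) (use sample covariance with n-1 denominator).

Step 1 — sample mean vector:
  mean(A) = (1 + 3 + 9 + 8 + 4) / 5 = 25/5 = 5
  mean(B) = (8 + 7 + 1 + 3 + 3) / 5 = 22/5 = 4.4
  x̄ = (5, 4.4),  deviation x̄ - mu_0 = (5, 4.4) - (3, 2) = (2, 2.4).

Step 2 — sample covariance matrix, S[i,j] = (1/(n-1)) · Σ_k (x_{k,i} - mean_i) · (x_{k,j} - mean_j), divisor n-1 = 4:
  S[A,A] = ((-4)·(-4) + (-2)·(-2) + (4)·(4) + (3)·(3) + (-1)·(-1)) / 4 = 46/4 = 11.5
  S[A,B] = ((-4)·(3.6) + (-2)·(2.6) + (4)·(-3.4) + (3)·(-1.4) + (-1)·(-1.4)) / 4 = -36/4 = -9
  S[B,B] = ((3.6)·(3.6) + (2.6)·(2.6) + (-3.4)·(-3.4) + (-1.4)·(-1.4) + (-1.4)·(-1.4)) / 4 = 35.2/4 = 8.8
  S = [[11.5, -9],
 [-9, 8.8]].

Step 3 — invert S. det(S) = 11.5·8.8 - (-9)² = 20.2.
  S^{-1} = (1/det) · [[d, -b], [-b, a]] = [[0.4356, 0.4455],
 [0.4455, 0.5693]].

Step 4 — quadratic form (x̄ - mu_0)^T · S^{-1} · (x̄ - mu_0):
  S^{-1} · (x̄ - mu_0) = (1.9406, 2.2574),
  (x̄ - mu_0)^T · [...] = (2)·(1.9406) + (2.4)·(2.2574) = 9.299.

Step 5 — scale by n: T² = 5 · 9.299 = 46.495.

T² ≈ 46.495


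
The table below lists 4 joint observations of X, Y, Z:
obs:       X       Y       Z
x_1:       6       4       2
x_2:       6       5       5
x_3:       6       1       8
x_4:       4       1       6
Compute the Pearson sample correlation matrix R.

Step 1 — column means:
  mean(X) = (6 + 6 + 6 + 4) / 4 = 22/4 = 5.5
  mean(Y) = (4 + 5 + 1 + 1) / 4 = 11/4 = 2.75
  mean(Z) = (2 + 5 + 8 + 6) / 4 = 21/4 = 5.25

Step 2 — sample variances and covariances s[i,j] = (1/(n-1)) · Σ_k (x_{k,i} - mean_i) · (x_{k,j} - mean_j), with n-1 = 3:
  s[X,X] = ((0.5)·(0.5) + (0.5)·(0.5) + (0.5)·(0.5) + (-1.5)·(-1.5)) / 3 = 3/3 = 1
  s[X,Y] = ((0.5)·(1.25) + (0.5)·(2.25) + (0.5)·(-1.75) + (-1.5)·(-1.75)) / 3 = 3.5/3 = 1.1667
  s[X,Z] = ((0.5)·(-3.25) + (0.5)·(-0.25) + (0.5)·(2.75) + (-1.5)·(0.75)) / 3 = -1.5/3 = -0.5
  s[Y,Y] = ((1.25)·(1.25) + (2.25)·(2.25) + (-1.75)·(-1.75) + (-1.75)·(-1.75)) / 3 = 12.75/3 = 4.25
  s[Y,Z] = ((1.25)·(-3.25) + (2.25)·(-0.25) + (-1.75)·(2.75) + (-1.75)·(0.75)) / 3 = -10.75/3 = -3.5833
  s[Z,Z] = ((-3.25)·(-3.25) + (-0.25)·(-0.25) + (2.75)·(2.75) + (0.75)·(0.75)) / 3 = 18.75/3 = 6.25
  Sample standard deviations s_i = √(s[i,i]):
  s(X) = √(1) = 1
  s(Y) = √(4.25) = 2.0616
  s(Z) = √(6.25) = 2.5

Step 3 — r_{ij} = s_{ij} / (s_i · s_j):
  r[X,X] = 1 (diagonal).
  r[X,Y] = 1.1667 / (1 · 2.0616) = 1.1667 / 2.0616 = 0.5659
  r[X,Z] = -0.5 / (1 · 2.5) = -0.5 / 2.5 = -0.2
  r[Y,Y] = 1 (diagonal).
  r[Y,Z] = -3.5833 / (2.0616 · 2.5) = -3.5833 / 5.1539 = -0.6953
  r[Z,Z] = 1 (diagonal).

R is symmetric with unit diagonal. Assembling:

R = [[1, 0.5659, -0.2],
 [0.5659, 1, -0.6953],
 [-0.2, -0.6953, 1]]


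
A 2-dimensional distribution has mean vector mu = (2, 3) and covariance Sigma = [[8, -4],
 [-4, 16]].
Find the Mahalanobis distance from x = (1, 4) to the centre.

Step 1 — centre the observation: (x - mu) = (-1, 1).

Step 2 — invert Sigma. det(Sigma) = 8·16 - (-4)² = 112.
  Sigma^{-1} = (1/det) · [[d, -b], [-b, a]] = [[0.1429, 0.0357],
 [0.0357, 0.0714]].

Step 3 — form the quadratic (x - mu)^T · Sigma^{-1} · (x - mu):
  Sigma^{-1} · (x - mu) = (-0.1071, 0.0357).
  (x - mu)^T · [Sigma^{-1} · (x - mu)] = (-1)·(-0.1071) + (1)·(0.0357) = 0.1429.

Step 4 — take square root: d = √(0.1429) ≈ 0.378.

d(x, mu) = √(0.1429) ≈ 0.378


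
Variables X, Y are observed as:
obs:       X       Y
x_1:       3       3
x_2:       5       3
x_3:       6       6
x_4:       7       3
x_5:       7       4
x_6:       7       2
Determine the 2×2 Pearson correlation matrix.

Step 1 — column means:
  mean(X) = (3 + 5 + 6 + 7 + 7 + 7) / 6 = 35/6 = 5.8333
  mean(Y) = (3 + 3 + 6 + 3 + 4 + 2) / 6 = 21/6 = 3.5

Step 2 — sample variances and covariances s[i,j] = (1/(n-1)) · Σ_k (x_{k,i} - mean_i) · (x_{k,j} - mean_j), with n-1 = 5:
  s[X,X] = ((-2.8333)·(-2.8333) + (-0.8333)·(-0.8333) + (0.1667)·(0.1667) + (1.1667)·(1.1667) + (1.1667)·(1.1667) + (1.1667)·(1.1667)) / 5 = 12.8333/5 = 2.5667
  s[X,Y] = ((-2.8333)·(-0.5) + (-0.8333)·(-0.5) + (0.1667)·(2.5) + (1.1667)·(-0.5) + (1.1667)·(0.5) + (1.1667)·(-1.5)) / 5 = 0.5/5 = 0.1
  s[Y,Y] = ((-0.5)·(-0.5) + (-0.5)·(-0.5) + (2.5)·(2.5) + (-0.5)·(-0.5) + (0.5)·(0.5) + (-1.5)·(-1.5)) / 5 = 9.5/5 = 1.9
  Sample standard deviations s_i = √(s[i,i]):
  s(X) = √(2.5667) = 1.6021
  s(Y) = √(1.9) = 1.3784

Step 3 — r_{ij} = s_{ij} / (s_i · s_j):
  r[X,X] = 1 (diagonal).
  r[X,Y] = 0.1 / (1.6021 · 1.3784) = 0.1 / 2.2083 = 0.0453
  r[Y,Y] = 1 (diagonal).

R is symmetric with unit diagonal. Assembling:

R = [[1, 0.0453],
 [0.0453, 1]]


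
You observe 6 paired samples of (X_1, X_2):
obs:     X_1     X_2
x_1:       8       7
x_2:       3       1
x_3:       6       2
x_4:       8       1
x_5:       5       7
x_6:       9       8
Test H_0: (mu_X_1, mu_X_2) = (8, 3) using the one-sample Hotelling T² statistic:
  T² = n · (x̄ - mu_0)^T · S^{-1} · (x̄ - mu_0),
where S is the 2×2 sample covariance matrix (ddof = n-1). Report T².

Step 1 — sample mean vector:
  mean(X_1) = (8 + 3 + 6 + 8 + 5 + 9) / 6 = 39/6 = 6.5
  mean(X_2) = (7 + 1 + 2 + 1 + 7 + 8) / 6 = 26/6 = 4.3333
  x̄ = (6.5, 4.3333),  deviation x̄ - mu_0 = (6.5, 4.3333) - (8, 3) = (-1.5, 1.3333).

Step 2 — sample covariance matrix, S[i,j] = (1/(n-1)) · Σ_k (x_{k,i} - mean_i) · (x_{k,j} - mean_j), divisor n-1 = 5:
  S[X_1,X_1] = ((1.5)·(1.5) + (-3.5)·(-3.5) + (-0.5)·(-0.5) + (1.5)·(1.5) + (-1.5)·(-1.5) + (2.5)·(2.5)) / 5 = 25.5/5 = 5.1
  S[X_1,X_2] = ((1.5)·(2.6667) + (-3.5)·(-3.3333) + (-0.5)·(-2.3333) + (1.5)·(-3.3333) + (-1.5)·(2.6667) + (2.5)·(3.6667)) / 5 = 17/5 = 3.4
  S[X_2,X_2] = ((2.6667)·(2.6667) + (-3.3333)·(-3.3333) + (-2.3333)·(-2.3333) + (-3.3333)·(-3.3333) + (2.6667)·(2.6667) + (3.6667)·(3.6667)) / 5 = 55.3333/5 = 11.0667
  S = [[5.1, 3.4],
 [3.4, 11.0667]].

Step 3 — invert S. det(S) = 5.1·11.0667 - (3.4)² = 44.88.
  S^{-1} = (1/det) · [[d, -b], [-b, a]] = [[0.2466, -0.0758],
 [-0.0758, 0.1136]].

Step 4 — quadratic form (x̄ - mu_0)^T · S^{-1} · (x̄ - mu_0):
  S^{-1} · (x̄ - mu_0) = (-0.4709, 0.2652),
  (x̄ - mu_0)^T · [...] = (-1.5)·(-0.4709) + (1.3333)·(0.2652) = 1.0599.

Step 5 — scale by n: T² = 6 · 1.0599 = 6.3592.

T² ≈ 6.3592


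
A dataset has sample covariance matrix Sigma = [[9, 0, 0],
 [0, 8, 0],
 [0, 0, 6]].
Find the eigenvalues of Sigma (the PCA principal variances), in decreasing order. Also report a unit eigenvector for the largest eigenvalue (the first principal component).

Step 1 — characteristic polynomial p(λ) = det(λI - Sigma) = λ³ - tr·λ² + c_1·λ - det, where tr = trace, c_1 = sum of the principal 2×2 minors, det = det(Sigma):
  tr = 9 + 8 + 6 = 23,
  c_1 = (9·8 - (0)²) + (9·6 - (0)²) + (8·6 - (0)²) = 72 + 54 + 48 = 174,
  det = 9·(8·6 - (0)²) - (0)·((0)·6 - (0)·(0)) + (0)·((0)·(0) - 8·(0)) = 9·(48) - (0)·(0) + (0)·(0) = 432.
  So p(λ) = λ³ - 23λ² + 174λ - 432.
Step 2 — look for an integer root (rational root theorem: any rational root is an integer divisor of 432). Testing λ = 6:
  p(6) = 216 - 828 + 1044 - 432 = 0  ✓
  Dividing out (λ - 6): p(λ) = (λ - 6)(λ² - 17λ + 72).
Step 3 — remaining eigenvalues from the quadratic λ² - 17λ + 72 = 0:
  Δ = 17² - 4·72 = 289 - 288 = 1,  λ = (17 ± √1)/2 = (17 ± 1)/2 = 9 or 8.
  Sorted: λ_1 = 9,  λ_2 = 8,  λ_3 = 6  (check: sum = 23 = tr ✓).

Step 4 — unit eigenvector for λ_1 = 9: v spans the null space of (Sigma - λ_1 I), whose rows are
  r_1 = (0, 0, 0),  r_2 = (0, -1, 0),  r_3 = (0, 0, -3).
  v is orthogonal to every row, so take v ∝ r_2 × r_3 = ((-1)·(-3) - (0)·(0), (0)·(0) - (0)·(-3), (0)·(0) - (-1)·(0)) = (3, 0, 0).
  Rescale (divide by 3): u = (1, 0, 0).
  ||u|| = √((1)² + (0)² + (0)²) = √(1) = 1,  v_1 = u/||u|| ≈ (1, 0, 0) (||v_1|| = 1).

λ_1 = 9,  λ_2 = 8,  λ_3 = 6;  v_1 ≈ (1, 0, 0)


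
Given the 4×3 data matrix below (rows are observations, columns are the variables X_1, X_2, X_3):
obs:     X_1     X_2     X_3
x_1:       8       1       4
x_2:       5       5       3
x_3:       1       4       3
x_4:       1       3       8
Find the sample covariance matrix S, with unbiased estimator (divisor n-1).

Step 1 — column means:
  mean(X_1) = (8 + 5 + 1 + 1) / 4 = 15/4 = 3.75
  mean(X_2) = (1 + 5 + 4 + 3) / 4 = 13/4 = 3.25
  mean(X_3) = (4 + 3 + 3 + 8) / 4 = 18/4 = 4.5

Step 2 — sample covariance S[i,j] = (1/(n-1)) · Σ_k (x_{k,i} - mean_i) · (x_{k,j} - mean_j), with n-1 = 3.
  S[X_1,X_1] = ((4.25)·(4.25) + (1.25)·(1.25) + (-2.75)·(-2.75) + (-2.75)·(-2.75)) / 3 = 34.75/3 = 11.5833
  S[X_1,X_2] = ((4.25)·(-2.25) + (1.25)·(1.75) + (-2.75)·(0.75) + (-2.75)·(-0.25)) / 3 = -8.75/3 = -2.9167
  S[X_1,X_3] = ((4.25)·(-0.5) + (1.25)·(-1.5) + (-2.75)·(-1.5) + (-2.75)·(3.5)) / 3 = -9.5/3 = -3.1667
  S[X_2,X_2] = ((-2.25)·(-2.25) + (1.75)·(1.75) + (0.75)·(0.75) + (-0.25)·(-0.25)) / 3 = 8.75/3 = 2.9167
  S[X_2,X_3] = ((-2.25)·(-0.5) + (1.75)·(-1.5) + (0.75)·(-1.5) + (-0.25)·(3.5)) / 3 = -3.5/3 = -1.1667
  S[X_3,X_3] = ((-0.5)·(-0.5) + (-1.5)·(-1.5) + (-1.5)·(-1.5) + (3.5)·(3.5)) / 3 = 17/3 = 5.6667

S is symmetric (S[j,i] = S[i,j]). Assembling:

S = [[11.5833, -2.9167, -3.1667],
 [-2.9167, 2.9167, -1.1667],
 [-3.1667, -1.1667, 5.6667]]


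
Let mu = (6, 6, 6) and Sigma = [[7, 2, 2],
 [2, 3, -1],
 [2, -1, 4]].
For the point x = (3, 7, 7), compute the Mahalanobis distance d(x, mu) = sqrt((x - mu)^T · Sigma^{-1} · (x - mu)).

Step 1 — centre the observation: (x - mu) = (-3, 1, 1).

Step 2 — invert Sigma (cofactor / det for 3×3, or solve directly):
  Sigma^{-1} = [[0.2683, -0.2439, -0.1951],
 [-0.2439, 0.5854, 0.2683],
 [-0.1951, 0.2683, 0.4146]].

Step 3 — form the quadratic (x - mu)^T · Sigma^{-1} · (x - mu):
  Sigma^{-1} · (x - mu) = (-1.2439, 1.5854, 1.2683).
  (x - mu)^T · [Sigma^{-1} · (x - mu)] = (-3)·(-1.2439) + (1)·(1.5854) + (1)·(1.2683) = 6.5854.

Step 4 — take square root: d = √(6.5854) ≈ 2.5662.

d(x, mu) = √(6.5854) ≈ 2.5662


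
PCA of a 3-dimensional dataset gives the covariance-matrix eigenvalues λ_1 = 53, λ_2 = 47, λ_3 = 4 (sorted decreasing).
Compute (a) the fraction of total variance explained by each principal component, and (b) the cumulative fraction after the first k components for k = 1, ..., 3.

Step 1 — total variance = trace(Sigma) = Σ λ_i = 53 + 47 + 4 = 104.

Step 2 — fraction explained by component i = λ_i / Σ λ:
  PC1: 53/104 = 0.5096
  PC2: 47/104 = 0.4519
  PC3: 4/104 = 0.0385

Step 3 — cumulative fraction after k components = (λ_1 + ... + λ_k) / Σ λ:
  k = 1: 53/104 = 0.5096
  k = 2: (53 + 47)/104 = 100/104 = 0.9615
  k = 3: (53 + 47 + 4)/104 = 104/104 = 1

Summary (fraction, with percent):

explained: PC1 0.5096 (50.96%), PC2 0.4519 (45.19%), PC3 0.0385 (3.85%);  cumulative: 0.5096, 0.9615, 1


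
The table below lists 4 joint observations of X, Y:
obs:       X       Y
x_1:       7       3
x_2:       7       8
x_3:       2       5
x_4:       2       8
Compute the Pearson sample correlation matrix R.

Step 1 — column means:
  mean(X) = (7 + 7 + 2 + 2) / 4 = 18/4 = 4.5
  mean(Y) = (3 + 8 + 5 + 8) / 4 = 24/4 = 6

Step 2 — sample variances and covariances s[i,j] = (1/(n-1)) · Σ_k (x_{k,i} - mean_i) · (x_{k,j} - mean_j), with n-1 = 3:
  s[X,X] = ((2.5)·(2.5) + (2.5)·(2.5) + (-2.5)·(-2.5) + (-2.5)·(-2.5)) / 3 = 25/3 = 8.3333
  s[X,Y] = ((2.5)·(-3) + (2.5)·(2) + (-2.5)·(-1) + (-2.5)·(2)) / 3 = -5/3 = -1.6667
  s[Y,Y] = ((-3)·(-3) + (2)·(2) + (-1)·(-1) + (2)·(2)) / 3 = 18/3 = 6
  Sample standard deviations s_i = √(s[i,i]):
  s(X) = √(8.3333) = 2.8868
  s(Y) = √(6) = 2.4495

Step 3 — r_{ij} = s_{ij} / (s_i · s_j):
  r[X,X] = 1 (diagonal).
  r[X,Y] = -1.6667 / (2.8868 · 2.4495) = -1.6667 / 7.0711 = -0.2357
  r[Y,Y] = 1 (diagonal).

R is symmetric with unit diagonal. Assembling:

R = [[1, -0.2357],
 [-0.2357, 1]]


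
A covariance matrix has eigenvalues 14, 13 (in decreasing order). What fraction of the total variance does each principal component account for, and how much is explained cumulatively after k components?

Step 1 — total variance = trace(Sigma) = Σ λ_i = 14 + 13 = 27.

Step 2 — fraction explained by component i = λ_i / Σ λ:
  PC1: 14/27 = 0.5185
  PC2: 13/27 = 0.4815

Step 3 — cumulative fraction after k components = (λ_1 + ... + λ_k) / Σ λ:
  k = 1: 14/27 = 0.5185
  k = 2: (14 + 13)/27 = 27/27 = 1

Summary (fraction, with percent):

explained: PC1 0.5185 (51.85%), PC2 0.4815 (48.15%);  cumulative: 0.5185, 1


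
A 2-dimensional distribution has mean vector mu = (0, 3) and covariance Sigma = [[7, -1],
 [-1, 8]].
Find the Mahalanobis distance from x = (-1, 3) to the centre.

Step 1 — centre the observation: (x - mu) = (-1, 0).

Step 2 — invert Sigma. det(Sigma) = 7·8 - (-1)² = 55.
  Sigma^{-1} = (1/det) · [[d, -b], [-b, a]] = [[0.1455, 0.0182],
 [0.0182, 0.1273]].

Step 3 — form the quadratic (x - mu)^T · Sigma^{-1} · (x - mu):
  Sigma^{-1} · (x - mu) = (-0.1455, -0.0182).
  (x - mu)^T · [Sigma^{-1} · (x - mu)] = (-1)·(-0.1455) + (0)·(-0.0182) = 0.1455.

Step 4 — take square root: d = √(0.1455) ≈ 0.3814.

d(x, mu) = √(0.1455) ≈ 0.3814


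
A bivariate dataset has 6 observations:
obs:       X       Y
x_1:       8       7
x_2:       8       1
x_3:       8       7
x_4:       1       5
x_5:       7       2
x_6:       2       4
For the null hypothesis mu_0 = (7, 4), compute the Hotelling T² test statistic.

Step 1 — sample mean vector:
  mean(X) = (8 + 8 + 8 + 1 + 7 + 2) / 6 = 34/6 = 5.6667
  mean(Y) = (7 + 1 + 7 + 5 + 2 + 4) / 6 = 26/6 = 4.3333
  x̄ = (5.6667, 4.3333),  deviation x̄ - mu_0 = (5.6667, 4.3333) - (7, 4) = (-1.3333, 0.3333).

Step 2 — sample covariance matrix, S[i,j] = (1/(n-1)) · Σ_k (x_{k,i} - mean_i) · (x_{k,j} - mean_j), divisor n-1 = 5:
  S[X,X] = ((2.3333)·(2.3333) + (2.3333)·(2.3333) + (2.3333)·(2.3333) + (-4.6667)·(-4.6667) + (1.3333)·(1.3333) + (-3.6667)·(-3.6667)) / 5 = 53.3333/5 = 10.6667
  S[X,Y] = ((2.3333)·(2.6667) + (2.3333)·(-3.3333) + (2.3333)·(2.6667) + (-4.6667)·(0.6667) + (1.3333)·(-2.3333) + (-3.6667)·(-0.3333)) / 5 = -0.3333/5 = -0.0667
  S[Y,Y] = ((2.6667)·(2.6667) + (-3.3333)·(-3.3333) + (2.6667)·(2.6667) + (0.6667)·(0.6667) + (-2.3333)·(-2.3333) + (-0.3333)·(-0.3333)) / 5 = 31.3333/5 = 6.2667
  S = [[10.6667, -0.0667],
 [-0.0667, 6.2667]].

Step 3 — invert S. det(S) = 10.6667·6.2667 - (-0.0667)² = 66.84.
  S^{-1} = (1/det) · [[d, -b], [-b, a]] = [[0.0938, 0.001],
 [0.001, 0.1596]].

Step 4 — quadratic form (x̄ - mu_0)^T · S^{-1} · (x̄ - mu_0):
  S^{-1} · (x̄ - mu_0) = (-0.1247, 0.0519),
  (x̄ - mu_0)^T · [...] = (-1.3333)·(-0.1247) + (0.3333)·(0.0519) = 0.1835.

Step 5 — scale by n: T² = 6 · 0.1835 = 1.1011.

T² ≈ 1.1011


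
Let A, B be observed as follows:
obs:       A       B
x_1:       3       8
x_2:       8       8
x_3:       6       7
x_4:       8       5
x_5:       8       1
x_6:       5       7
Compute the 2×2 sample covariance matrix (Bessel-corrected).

Step 1 — column means:
  mean(A) = (3 + 8 + 6 + 8 + 8 + 5) / 6 = 38/6 = 6.3333
  mean(B) = (8 + 8 + 7 + 5 + 1 + 7) / 6 = 36/6 = 6

Step 2 — sample covariance S[i,j] = (1/(n-1)) · Σ_k (x_{k,i} - mean_i) · (x_{k,j} - mean_j), with n-1 = 5.
  S[A,A] = ((-3.3333)·(-3.3333) + (1.6667)·(1.6667) + (-0.3333)·(-0.3333) + (1.6667)·(1.6667) + (1.6667)·(1.6667) + (-1.3333)·(-1.3333)) / 5 = 21.3333/5 = 4.2667
  S[A,B] = ((-3.3333)·(2) + (1.6667)·(2) + (-0.3333)·(1) + (1.6667)·(-1) + (1.6667)·(-5) + (-1.3333)·(1)) / 5 = -15/5 = -3
  S[B,B] = ((2)·(2) + (2)·(2) + (1)·(1) + (-1)·(-1) + (-5)·(-5) + (1)·(1)) / 5 = 36/5 = 7.2

S is symmetric (S[j,i] = S[i,j]). Assembling:

S = [[4.2667, -3],
 [-3, 7.2]]


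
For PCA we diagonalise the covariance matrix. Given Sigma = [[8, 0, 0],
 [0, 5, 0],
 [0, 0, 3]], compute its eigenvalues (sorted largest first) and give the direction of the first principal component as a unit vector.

Step 1 — characteristic polynomial p(λ) = det(λI - Sigma) = λ³ - tr·λ² + c_1·λ - det, where tr = trace, c_1 = sum of the principal 2×2 minors, det = det(Sigma):
  tr = 8 + 5 + 3 = 16,
  c_1 = (8·5 - (0)²) + (8·3 - (0)²) + (5·3 - (0)²) = 40 + 24 + 15 = 79,
  det = 8·(5·3 - (0)²) - (0)·((0)·3 - (0)·(0)) + (0)·((0)·(0) - 5·(0)) = 8·(15) - (0)·(0) + (0)·(0) = 120.
  So p(λ) = λ³ - 16λ² + 79λ - 120.
Step 2 — look for an integer root (rational root theorem: any rational root is an integer divisor of 120). Testing λ = 3:
  p(3) = 27 - 144 + 237 - 120 = 0  ✓
  Dividing out (λ - 3): p(λ) = (λ - 3)(λ² - 13λ + 40).
Step 3 — remaining eigenvalues from the quadratic λ² - 13λ + 40 = 0:
  Δ = 13² - 4·40 = 169 - 160 = 9,  λ = (13 ± √9)/2 = (13 ± 3)/2 = 8 or 5.
  Sorted: λ_1 = 8,  λ_2 = 5,  λ_3 = 3  (check: sum = 16 = tr ✓).

Step 4 — unit eigenvector for λ_1 = 8: v spans the null space of (Sigma - λ_1 I), whose rows are
  r_1 = (0, 0, 0),  r_2 = (0, -3, 0),  r_3 = (0, 0, -5).
  v is orthogonal to every row, so take v ∝ r_2 × r_3 = ((-3)·(-5) - (0)·(0), (0)·(0) - (0)·(-5), (0)·(0) - (-3)·(0)) = (15, 0, 0).
  Rescale (divide by 15): u = (1, 0, 0).
  ||u|| = √((1)² + (0)² + (0)²) = √(1) = 1,  v_1 = u/||u|| ≈ (1, 0, 0) (||v_1|| = 1).

λ_1 = 8,  λ_2 = 5,  λ_3 = 3;  v_1 ≈ (1, 0, 0)


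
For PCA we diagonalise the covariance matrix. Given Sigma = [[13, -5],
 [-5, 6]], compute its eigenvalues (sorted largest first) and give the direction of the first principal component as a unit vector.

Step 1 — characteristic polynomial of 2×2 Sigma:
  det(Sigma - λI) = λ² - trace · λ + det = 0.
  trace = 13 + 6 = 19, det = 13·6 - (-5)² = 53.
Step 2 — discriminant:
  Δ = trace² - 4·det = 361 - 212 = 149.
Step 3 — eigenvalues:
  λ = (trace ± √Δ)/2 = (19 ± 12.2066)/2,
  λ_1 = 15.6033,  λ_2 = 3.3967.

Step 4 — unit eigenvector for λ_1: solve (Sigma - λ_1 I)v = 0. First row:
  (13 - 15.6033)·v_x + (-5)·v_y = 0, i.e. (-2.6033)·v_x + (-5)·v_y = 0,
  so v ∝ (b, λ_1 - a) = (-5, 2.6033); multiply by -1 so the first entry is positive: u = (5, -2.6033).
  ||u|| = √((5)² + (-2.6033)²) = √(31.7771) ≈ 5.6371,
  v_1 = u/||u|| ≈ (0.887, -0.4618) (||v_1|| = 1).

λ_1 = 15.6033,  λ_2 = 3.3967;  v_1 ≈ (0.887, -0.4618)


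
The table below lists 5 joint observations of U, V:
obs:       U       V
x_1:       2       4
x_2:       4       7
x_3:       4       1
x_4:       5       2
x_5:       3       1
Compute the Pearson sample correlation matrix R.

Step 1 — column means:
  mean(U) = (2 + 4 + 4 + 5 + 3) / 5 = 18/5 = 3.6
  mean(V) = (4 + 7 + 1 + 2 + 1) / 5 = 15/5 = 3

Step 2 — sample variances and covariances s[i,j] = (1/(n-1)) · Σ_k (x_{k,i} - mean_i) · (x_{k,j} - mean_j), with n-1 = 4:
  s[U,U] = ((-1.6)·(-1.6) + (0.4)·(0.4) + (0.4)·(0.4) + (1.4)·(1.4) + (-0.6)·(-0.6)) / 4 = 5.2/4 = 1.3
  s[U,V] = ((-1.6)·(1) + (0.4)·(4) + (0.4)·(-2) + (1.4)·(-1) + (-0.6)·(-2)) / 4 = -1/4 = -0.25
  s[V,V] = ((1)·(1) + (4)·(4) + (-2)·(-2) + (-1)·(-1) + (-2)·(-2)) / 4 = 26/4 = 6.5
  Sample standard deviations s_i = √(s[i,i]):
  s(U) = √(1.3) = 1.1402
  s(V) = √(6.5) = 2.5495

Step 3 — r_{ij} = s_{ij} / (s_i · s_j):
  r[U,U] = 1 (diagonal).
  r[U,V] = -0.25 / (1.1402 · 2.5495) = -0.25 / 2.9069 = -0.086
  r[V,V] = 1 (diagonal).

R is symmetric with unit diagonal. Assembling:

R = [[1, -0.086],
 [-0.086, 1]]


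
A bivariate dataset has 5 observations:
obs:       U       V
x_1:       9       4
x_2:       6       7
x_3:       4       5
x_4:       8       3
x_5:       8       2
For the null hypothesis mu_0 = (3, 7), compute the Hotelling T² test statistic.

Step 1 — sample mean vector:
  mean(U) = (9 + 6 + 4 + 8 + 8) / 5 = 35/5 = 7
  mean(V) = (4 + 7 + 5 + 3 + 2) / 5 = 21/5 = 4.2
  x̄ = (7, 4.2),  deviation x̄ - mu_0 = (7, 4.2) - (3, 7) = (4, -2.8).

Step 2 — sample covariance matrix, S[i,j] = (1/(n-1)) · Σ_k (x_{k,i} - mean_i) · (x_{k,j} - mean_j), divisor n-1 = 4:
  S[U,U] = ((2)·(2) + (-1)·(-1) + (-3)·(-3) + (1)·(1) + (1)·(1)) / 4 = 16/4 = 4
  S[U,V] = ((2)·(-0.2) + (-1)·(2.8) + (-3)·(0.8) + (1)·(-1.2) + (1)·(-2.2)) / 4 = -9/4 = -2.25
  S[V,V] = ((-0.2)·(-0.2) + (2.8)·(2.8) + (0.8)·(0.8) + (-1.2)·(-1.2) + (-2.2)·(-2.2)) / 4 = 14.8/4 = 3.7
  S = [[4, -2.25],
 [-2.25, 3.7]].

Step 3 — invert S. det(S) = 4·3.7 - (-2.25)² = 9.7375.
  S^{-1} = (1/det) · [[d, -b], [-b, a]] = [[0.38, 0.2311],
 [0.2311, 0.4108]].

Step 4 — quadratic form (x̄ - mu_0)^T · S^{-1} · (x̄ - mu_0):
  S^{-1} · (x̄ - mu_0) = (0.8729, -0.2259),
  (x̄ - mu_0)^T · [...] = (4)·(0.8729) + (-2.8)·(-0.2259) = 4.1243.

Step 5 — scale by n: T² = 5 · 4.1243 = 20.6213.

T² ≈ 20.6213


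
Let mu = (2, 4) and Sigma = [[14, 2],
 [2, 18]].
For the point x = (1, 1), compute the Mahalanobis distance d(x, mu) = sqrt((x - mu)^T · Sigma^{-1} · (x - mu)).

Step 1 — centre the observation: (x - mu) = (-1, -3).

Step 2 — invert Sigma. det(Sigma) = 14·18 - (2)² = 248.
  Sigma^{-1} = (1/det) · [[d, -b], [-b, a]] = [[0.0726, -0.0081],
 [-0.0081, 0.0565]].

Step 3 — form the quadratic (x - mu)^T · Sigma^{-1} · (x - mu):
  Sigma^{-1} · (x - mu) = (-0.0484, -0.1613).
  (x - mu)^T · [Sigma^{-1} · (x - mu)] = (-1)·(-0.0484) + (-3)·(-0.1613) = 0.5323.

Step 4 — take square root: d = √(0.5323) ≈ 0.7296.

d(x, mu) = √(0.5323) ≈ 0.7296
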